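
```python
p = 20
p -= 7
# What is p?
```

Trace:
`p = 20` → p = 20
`p -= 7` → p = 13
So p = 13

Answer: 13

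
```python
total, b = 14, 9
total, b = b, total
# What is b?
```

Trace:
`total, b = 14, 9` → total = 14; b = 9
`total, b = b, total` → total = 9; b = 14
So b = 14

Answer: 14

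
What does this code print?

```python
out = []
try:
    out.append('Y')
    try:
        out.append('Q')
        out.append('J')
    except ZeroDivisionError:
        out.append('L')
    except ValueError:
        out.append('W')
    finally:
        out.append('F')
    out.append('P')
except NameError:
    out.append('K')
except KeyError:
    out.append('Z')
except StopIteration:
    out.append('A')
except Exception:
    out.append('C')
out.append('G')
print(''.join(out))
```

Execution trace: 'Y' (try body) → 'Q' (inner try body) → 'J' (inner try body, no exception) → 'F' (inner finally) → 'P' (try body, no exception) → 'G' (after the try/except). Output: YQJFPG

Answer: YQJFPG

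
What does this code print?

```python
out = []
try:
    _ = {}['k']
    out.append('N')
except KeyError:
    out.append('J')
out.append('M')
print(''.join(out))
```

Execution trace: 'J' (except KeyError) → 'M' (after the try/except). Output: JM

Answer: JM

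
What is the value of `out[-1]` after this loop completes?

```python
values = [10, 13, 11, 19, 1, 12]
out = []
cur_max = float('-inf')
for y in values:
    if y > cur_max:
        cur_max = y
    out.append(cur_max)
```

Running max ends at 19
`out` takes the values: [] → [10] → [10, 13] → [10, 13, 13] → [10, 13, 13, 19] → [10, 13, 13, 19, 19] → [10, 13, 13, 19, 19, 19]
So `out[-1]` = 19

Answer: 19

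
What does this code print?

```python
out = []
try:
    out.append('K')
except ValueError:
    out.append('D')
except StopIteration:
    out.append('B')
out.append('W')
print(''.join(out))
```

Execution trace: 'K' (try body, no exception) → 'W' (after the try/except). Output: KW

Answer: KW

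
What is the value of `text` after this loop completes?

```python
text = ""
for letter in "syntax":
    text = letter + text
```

Reverse 'syntax'
`text` takes the values: "" → "s" → "ys" → "nys" → "tnys" → "atnys" → "xatnys"

Answer: "xatnys"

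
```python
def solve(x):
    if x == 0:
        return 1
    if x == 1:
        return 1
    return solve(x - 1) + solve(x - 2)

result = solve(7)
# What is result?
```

Build up from base cases: solve(0)=1, solve(1)=1, solve(2)=2, solve(3)=3, solve(4)=5, solve(5)=8, solve(6)=13, ..., solve(7)=21

Answer: 21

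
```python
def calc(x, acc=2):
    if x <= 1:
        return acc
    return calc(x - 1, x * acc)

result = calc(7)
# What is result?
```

Accumulator trace (n, acc): (7, 2) -> (6, 14) -> (5, 84) -> (4, 420) -> (3, 1680) -> (2, 5040) -> (1, 10080) -> return 10080

Answer: 10080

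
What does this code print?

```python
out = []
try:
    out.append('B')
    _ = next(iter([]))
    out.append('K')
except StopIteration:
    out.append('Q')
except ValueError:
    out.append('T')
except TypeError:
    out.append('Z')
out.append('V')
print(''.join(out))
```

Execution trace: 'B' (try body) → 'Q' (except StopIteration) → 'V' (after the try/except). Output: BQV

Answer: BQV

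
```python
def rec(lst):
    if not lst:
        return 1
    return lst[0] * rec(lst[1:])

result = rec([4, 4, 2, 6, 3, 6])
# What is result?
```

Product over [4, 4, 2, 6, 3, 6] = 4 * 4 * 2 * 6 * 3 * 6 = 3456

Answer: 3456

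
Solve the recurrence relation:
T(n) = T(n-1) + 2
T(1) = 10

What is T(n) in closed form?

Unrolling: T(n) = T(1) + 2·(n-1) = 10 + 2(n-1) = 2n + 8.

Answer: T(n) = 2n + 8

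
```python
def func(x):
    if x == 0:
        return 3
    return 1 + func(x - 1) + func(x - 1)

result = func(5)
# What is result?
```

func(x) = 1 + 2·func(x-1), func(0)=3. Closed form: (3+1)·2^5 - 1 = 127.

Answer: 127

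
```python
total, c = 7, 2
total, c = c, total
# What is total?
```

Trace:
`total, c = 7, 2` → total = 7; c = 2
`total, c = c, total` → total = 2; c = 7
So total = 2

Answer: 2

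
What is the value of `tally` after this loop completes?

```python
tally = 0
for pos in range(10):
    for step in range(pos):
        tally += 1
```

Triangle number: 0+1+2+...+9
`tally` takes the values: 0 → 1 → 2 → 3 → 4 → 5 → 6 → 7 → 8 → 9 → 10 → 11 → 12 → 13 → 14 → 15 → 16 → 17 → 18 → 19 → 20 → 21 → 22 → 23 → 24 → 25 → 26 → 27 → 28 → 29 → … → 41 → 42 → 43 → 44 → 45

Answer: 45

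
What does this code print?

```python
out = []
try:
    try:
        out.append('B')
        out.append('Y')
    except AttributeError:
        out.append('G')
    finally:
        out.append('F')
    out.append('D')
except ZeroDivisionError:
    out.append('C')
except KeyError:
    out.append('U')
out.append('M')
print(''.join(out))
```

Execution trace: 'B' (inner try body) → 'Y' (inner try body, no exception) → 'F' (inner finally) → 'D' (try body, no exception) → 'M' (after the try/except). Output: BYFDM

Answer: BYFDM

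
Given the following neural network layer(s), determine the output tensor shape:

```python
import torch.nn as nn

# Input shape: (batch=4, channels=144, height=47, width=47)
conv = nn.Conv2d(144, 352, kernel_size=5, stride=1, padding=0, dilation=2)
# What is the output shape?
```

Input: (4, 144, 47, 47) -> Output: (4, 352, 39, 39)

Answer: (4, 352, 39, 39)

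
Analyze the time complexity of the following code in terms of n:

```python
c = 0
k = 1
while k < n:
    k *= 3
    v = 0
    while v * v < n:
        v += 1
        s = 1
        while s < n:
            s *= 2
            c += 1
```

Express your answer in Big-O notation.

Each loop level contributes: log n × √n × log n. Multiplying the contributions gives O(√n log² n).

Answer: O(√n log² n)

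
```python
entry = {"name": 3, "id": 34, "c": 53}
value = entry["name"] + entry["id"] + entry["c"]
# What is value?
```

Trace:
`entry = {"name": 3, "id": 34, "c": 53}` → entry = {'name': 3, 'id': 34, 'c': 53}
`value = entry["name"] + entry["id"] + entry["c"]` → value = 90
So value = 90

Answer: 90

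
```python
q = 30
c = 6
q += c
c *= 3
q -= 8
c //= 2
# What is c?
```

Trace:
`q = 30` → q = 30
`c = 6` → c = 6
`q += c` → q = 36
`c *= 3` → c = 18
`q -= 8` → q = 28
`c //= 2` → c = 9
So c = 9

Answer: 9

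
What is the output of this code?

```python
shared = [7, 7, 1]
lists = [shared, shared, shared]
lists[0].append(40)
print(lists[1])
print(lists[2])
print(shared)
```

Key concept: list of same reference.
Step by step:
`shared = [7, 7, 1]` → shared = [7, 7, 1]
`lists = [shared, shared, shared]` → lists = [[7, 7, 1], [7, 7, 1], [7, 7, 1]]
`lists[0].append(40)` → shared = [7, 7, 1, 40]; lists = [[7, 7, 1, 40], [7, 7, 1, 40], [7, 7, 1, 40]]
`print(lists[1])` → prints [7, 7, 1, 40]
`print(lists[2])` → prints [7, 7, 1, 40]
`print(shared)` → prints [7, 7, 1, 40]

Answer:
[7, 7, 1, 40]
[7, 7, 1, 40]
[7, 7, 1, 40]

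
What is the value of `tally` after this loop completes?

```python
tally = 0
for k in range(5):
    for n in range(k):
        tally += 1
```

Triangle number: 0+1+2+...+4
`tally` takes the values: 0 → 1 → 2 → 3 → 4 → 5 → 6 → 7 → 8 → 9 → 10

Answer: 10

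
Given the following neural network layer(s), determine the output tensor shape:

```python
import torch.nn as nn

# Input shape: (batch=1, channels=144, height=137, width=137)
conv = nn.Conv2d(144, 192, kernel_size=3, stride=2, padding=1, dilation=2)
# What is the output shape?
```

Input: (1, 144, 137, 137) -> Output: (1, 192, 68, 68)

Answer: (1, 192, 68, 68)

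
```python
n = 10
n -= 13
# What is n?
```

Trace:
`n = 10` → n = 10
`n -= 13` → n = -3
So n = -3

Answer: -3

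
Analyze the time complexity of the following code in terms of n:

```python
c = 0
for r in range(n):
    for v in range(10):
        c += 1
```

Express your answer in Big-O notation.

Each loop level contributes: n × 1. Multiplying the contributions gives O(n).

Answer: O(n)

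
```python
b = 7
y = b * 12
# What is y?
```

Trace:
`b = 7` → b = 7
`y = b * 12` → y = 84
So y = 84

Answer: 84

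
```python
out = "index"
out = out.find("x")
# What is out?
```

Trace:
`out = "index"` → out = 'index'
`out = out.find("x")` → out = 4
So out = 4

Answer: 4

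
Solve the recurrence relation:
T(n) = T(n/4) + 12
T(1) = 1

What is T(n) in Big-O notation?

Each step divides n by 4 and adds 12. After log_4(n) steps we reach T(1)=1. So T(n) = 12·log_4(n) + 1 = O(log n).

Answer: O(log n)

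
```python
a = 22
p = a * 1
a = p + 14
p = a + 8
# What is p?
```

Trace:
`a = 22` → a = 22
`p = a * 1` → p = 22
`a = p + 14` → a = 36
`p = a + 8` → p = 44
So p = 44

Answer: 44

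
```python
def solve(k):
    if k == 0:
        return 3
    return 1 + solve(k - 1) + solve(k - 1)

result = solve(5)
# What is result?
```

solve(k) = 1 + 2·solve(k-1), solve(0)=3. Closed form: (3+1)·2^5 - 1 = 127.

Answer: 127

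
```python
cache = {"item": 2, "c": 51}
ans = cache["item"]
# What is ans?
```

Trace:
`cache = {"item": 2, "c": 51}` → cache = {'item': 2, 'c': 51}
`ans = cache["item"]` → ans = 2
So ans = 2

Answer: 2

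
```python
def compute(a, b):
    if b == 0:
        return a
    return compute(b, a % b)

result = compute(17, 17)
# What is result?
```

compute(17, 17) -> compute(17, 0) -> 17

Answer: 17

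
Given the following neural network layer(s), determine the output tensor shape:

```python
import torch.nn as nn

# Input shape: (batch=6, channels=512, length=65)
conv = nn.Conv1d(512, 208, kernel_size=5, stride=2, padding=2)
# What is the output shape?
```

Input: (6, 512, 65) -> Output: (6, 208, 33)

Answer: (6, 208, 33)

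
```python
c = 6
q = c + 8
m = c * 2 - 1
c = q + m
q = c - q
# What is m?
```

Trace:
`c = 6` → c = 6
`q = c + 8` → q = 14
`m = c * 2 - 1` → m = 11
`c = q + m` → c = 25
`q = c - q` → q = 11
So m = 11

Answer: 11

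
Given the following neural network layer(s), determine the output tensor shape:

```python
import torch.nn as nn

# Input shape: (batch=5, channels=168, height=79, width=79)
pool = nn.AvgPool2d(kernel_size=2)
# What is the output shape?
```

Input: (5, 168, 79, 79) -> Output: (5, 168, 39, 39)

Answer: (5, 168, 39, 39)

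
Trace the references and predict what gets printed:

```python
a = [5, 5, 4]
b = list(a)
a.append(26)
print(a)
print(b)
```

Key concept: list() constructor creates copy.
Step by step:
`a = [5, 5, 4]` → a = [5, 5, 4]
`b = list(a)` → b = [5, 5, 4]
`a.append(26)` → a = [5, 5, 4, 26]
`print(a)` → prints [5, 5, 4, 26]
`print(b)` → prints [5, 5, 4]

Answer:
[5, 5, 4, 26]
[5, 5, 4]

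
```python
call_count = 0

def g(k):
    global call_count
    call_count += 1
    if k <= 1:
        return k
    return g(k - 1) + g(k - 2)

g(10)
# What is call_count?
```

Calls(k) = 1 + Calls(k-1) + Calls(k-2); Calls(0)=Calls(1)=1. For k=10 this gives 177.

Answer: 177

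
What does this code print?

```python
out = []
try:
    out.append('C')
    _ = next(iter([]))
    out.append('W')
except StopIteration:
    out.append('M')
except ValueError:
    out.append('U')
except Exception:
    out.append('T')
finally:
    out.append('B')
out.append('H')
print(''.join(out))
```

Execution trace: 'C' (try body) → 'M' (except StopIteration) → 'B' (finally) → 'H' (after the try/except). Output: CMBH

Answer: CMBH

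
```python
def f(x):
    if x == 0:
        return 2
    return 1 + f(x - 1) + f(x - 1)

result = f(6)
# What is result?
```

f(x) = 1 + 2·f(x-1), f(0)=2. Closed form: (2+1)·2^6 - 1 = 191.

Answer: 191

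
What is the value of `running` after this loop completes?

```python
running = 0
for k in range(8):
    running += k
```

Sum of 0 to 7 = 28
`running` takes the values: 0 → 1 → 3 → 6 → 10 → 15 → 21 → 28

Answer: 28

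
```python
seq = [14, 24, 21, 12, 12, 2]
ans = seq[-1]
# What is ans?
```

Trace:
`seq = [14, 24, 21, 12, 12, 2]` → seq = [14, 24, 21, 12, 12, 2]
`ans = seq[-1]` → ans = 2
So ans = 2

Answer: 2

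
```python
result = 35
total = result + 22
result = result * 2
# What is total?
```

Trace:
`result = 35` → result = 35
`total = result + 22` → total = 57
`result = result * 2` → result = 70
So total = 57

Answer: 57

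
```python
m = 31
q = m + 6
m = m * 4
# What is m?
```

Trace:
`m = 31` → m = 31
`q = m + 6` → q = 37
`m = m * 4` → m = 124
So m = 124

Answer: 124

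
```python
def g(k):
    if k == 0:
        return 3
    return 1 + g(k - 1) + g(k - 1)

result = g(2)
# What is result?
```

g(k) = 1 + 2·g(k-1), g(0)=3. Closed form: (3+1)·2^2 - 1 = 15.

Answer: 15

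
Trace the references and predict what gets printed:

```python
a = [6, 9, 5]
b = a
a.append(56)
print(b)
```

Key concept: basic list aliasing.
Step by step:
`a = [6, 9, 5]` → a = [6, 9, 5]
`b = a` → b = [6, 9, 5] (same object as a)
`a.append(56)` → a = [6, 9, 5, 56] (same object as b); b = [6, 9, 5, 56] (same object as a)
`print(b)` → prints [6, 9, 5, 56]

Answer: [6, 9, 5, 56]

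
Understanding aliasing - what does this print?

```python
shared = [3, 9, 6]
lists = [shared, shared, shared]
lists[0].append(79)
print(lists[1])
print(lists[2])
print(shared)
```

Key concept: list of same reference.
Step by step:
`shared = [3, 9, 6]` → shared = [3, 9, 6]
`lists = [shared, shared, shared]` → lists = [[3, 9, 6], [3, 9, 6], [3, 9, 6]]
`lists[0].append(79)` → shared = [3, 9, 6, 79]; lists = [[3, 9, 6, 79], [3, 9, 6, 79], [3, 9, 6, 79]]
`print(lists[1])` → prints [3, 9, 6, 79]
`print(lists[2])` → prints [3, 9, 6, 79]
`print(shared)` → prints [3, 9, 6, 79]

Answer:
[3, 9, 6, 79]
[3, 9, 6, 79]
[3, 9, 6, 79]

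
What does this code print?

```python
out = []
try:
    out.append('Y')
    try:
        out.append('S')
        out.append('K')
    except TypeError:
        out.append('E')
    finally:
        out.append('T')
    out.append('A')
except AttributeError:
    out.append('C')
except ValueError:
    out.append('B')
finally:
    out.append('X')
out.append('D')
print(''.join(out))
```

Execution trace: 'Y' (try body) → 'S' (inner try body) → 'K' (inner try body, no exception) → 'T' (inner finally) → 'A' (try body, no exception) → 'X' (finally) → 'D' (after the try/except). Output: YSKTAXD

Answer: YSKTAXD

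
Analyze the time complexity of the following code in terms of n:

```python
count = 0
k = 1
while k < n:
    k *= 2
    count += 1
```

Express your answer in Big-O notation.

Each loop level contributes: log n. Multiplying the contributions gives O(log n).

Answer: O(log n)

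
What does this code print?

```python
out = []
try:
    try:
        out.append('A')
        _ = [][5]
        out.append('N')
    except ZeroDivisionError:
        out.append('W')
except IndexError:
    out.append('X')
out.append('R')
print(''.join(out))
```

Execution trace: 'A' (inner try body) → 'X' (outer except IndexError) → 'R' (after the try/except). Output: AXR

Answer: AXR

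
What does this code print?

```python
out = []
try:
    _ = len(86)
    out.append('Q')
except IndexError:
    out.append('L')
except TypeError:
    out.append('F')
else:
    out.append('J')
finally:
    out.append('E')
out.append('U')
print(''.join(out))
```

Execution trace: 'F' (except TypeError) → 'E' (finally) → 'U' (after the try/except). Output: FEU

Answer: FEU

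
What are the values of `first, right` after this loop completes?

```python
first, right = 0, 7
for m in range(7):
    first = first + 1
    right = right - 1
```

first goes 0→7, right goes 7→0
`first, right` takes the values: (0, 7) → (1, 7) → (1, 6) → (2, 6) → (2, 5) → (3, 5) → (3, 4) → (4, 4) → (4, 3) → (5, 3) → (5, 2) → (6, 2) → (6, 1) → (7, 1) → (7, 0)

Answer: 7, 0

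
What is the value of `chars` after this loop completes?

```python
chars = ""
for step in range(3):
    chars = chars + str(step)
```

Concatenate digits 0 to 2
`chars` takes the values: "" → "0" → "01" → "012"

Answer: "012"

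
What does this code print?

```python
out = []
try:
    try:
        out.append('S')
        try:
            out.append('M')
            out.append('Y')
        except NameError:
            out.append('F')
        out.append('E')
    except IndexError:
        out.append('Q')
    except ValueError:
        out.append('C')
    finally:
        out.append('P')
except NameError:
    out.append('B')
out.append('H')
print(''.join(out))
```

Execution trace: 'S' (try body) → 'M' (inner try body) → 'Y' (inner try body, no exception) → 'E' (try body, no exception) → 'P' (finally) → 'H' (after the try/except). Output: SMYEPH

Answer: SMYEPH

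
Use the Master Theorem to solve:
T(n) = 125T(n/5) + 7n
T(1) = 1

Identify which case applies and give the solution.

a=125, b=5, f(n)=7n. log_5(125) = 3. Since c=1 < 3, Case 1 applies: T(n) = Θ(n^log_b(a)) = O(n^3).

Answer: O(n^3) - Case 1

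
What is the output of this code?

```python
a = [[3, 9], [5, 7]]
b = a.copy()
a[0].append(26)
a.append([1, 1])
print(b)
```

Key concept: shallow copy with nested lists.
Step by step:
`a = [[3, 9], [5, 7]]` → a = [[3, 9], [5, 7]]
`b = a.copy()` → b = [[3, 9], [5, 7]]
`a[0].append(26)` → a = [[3, 9, 26], [5, 7]]; b = [[3, 9, 26], [5, 7]]
`a.append([1, 1])` → a = [[3, 9, 26], [5, 7], [1, 1]]
`print(b)` → prints [[3, 9, 26], [5, 7]]

Answer: [[3, 9, 26], [5, 7]]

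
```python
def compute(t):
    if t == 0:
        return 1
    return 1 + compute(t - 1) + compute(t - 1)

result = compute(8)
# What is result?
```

compute(t) = 1 + 2·compute(t-1), compute(0)=1. Closed form: (1+1)·2^8 - 1 = 511.

Answer: 511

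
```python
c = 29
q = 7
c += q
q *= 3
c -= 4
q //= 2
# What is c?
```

Trace:
`c = 29` → c = 29
`q = 7` → q = 7
`c += q` → c = 36
`q *= 3` → q = 21
`c -= 4` → c = 32
`q //= 2` → q = 10
So c = 32

Answer: 32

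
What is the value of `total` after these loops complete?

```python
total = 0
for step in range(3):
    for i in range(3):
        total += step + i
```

Sum of all step+i for step,i in 3x3
`total` takes the values: 0 → 1 → 3 → 4 → 6 → 9 → 11 → 14 → 18

Answer: 18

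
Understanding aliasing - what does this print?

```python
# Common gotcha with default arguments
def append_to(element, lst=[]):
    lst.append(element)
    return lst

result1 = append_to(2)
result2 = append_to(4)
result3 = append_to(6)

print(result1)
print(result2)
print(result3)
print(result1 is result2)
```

Key concept: mutable default argument gotcha.
Step by step:
`result1 = append_to(2)` → result1 = [2]
`result2 = append_to(4)` → result1 = [2, 4] (same object as result2); result2 = [2, 4] (same object as result1)
`result3 = append_to(6)` → result1 = [2, 4, 6] (same object as result2, result3); result2 = [2, 4, 6] (same object as result1, result3); result3 = [2, 4, 6] (same object as result1, result2)
`print(result1)` → prints [2, 4, 6]
`print(result2)` → prints [2, 4, 6]
`print(result3)` → prints [2, 4, 6]
`print(result1 is result2)` → prints True

Answer:
[2, 4, 6]
[2, 4, 6]
[2, 4, 6]
True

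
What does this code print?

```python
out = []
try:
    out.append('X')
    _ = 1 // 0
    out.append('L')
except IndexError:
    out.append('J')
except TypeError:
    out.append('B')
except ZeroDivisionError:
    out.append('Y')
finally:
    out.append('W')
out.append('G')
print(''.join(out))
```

Execution trace: 'X' (try body) → 'Y' (except ZeroDivisionError) → 'W' (finally) → 'G' (after the try/except). Output: XYWG

Answer: XYWG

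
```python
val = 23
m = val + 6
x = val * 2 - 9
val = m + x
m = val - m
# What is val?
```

Trace:
`val = 23` → val = 23
`m = val + 6` → m = 29
`x = val * 2 - 9` → x = 37
`val = m + x` → val = 66
`m = val - m` → m = 37
So val = 66

Answer: 66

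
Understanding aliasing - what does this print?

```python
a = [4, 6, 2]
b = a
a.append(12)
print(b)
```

Key concept: basic list aliasing.
Step by step:
`a = [4, 6, 2]` → a = [4, 6, 2]
`b = a` → b = [4, 6, 2] (same object as a)
`a.append(12)` → a = [4, 6, 2, 12] (same object as b); b = [4, 6, 2, 12] (same object as a)
`print(b)` → prints [4, 6, 2, 12]

Answer: [4, 6, 2, 12]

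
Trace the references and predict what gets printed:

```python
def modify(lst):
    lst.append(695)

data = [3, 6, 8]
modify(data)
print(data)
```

Key concept: function modifies passed list.
Step by step:
`data = [3, 6, 8]` → data = [3, 6, 8]
`modify(data)` → data = [3, 6, 8, 695]
`print(data)` → prints [3, 6, 8, 695]

Answer: [3, 6, 8, 695]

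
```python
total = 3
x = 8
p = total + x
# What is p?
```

Trace:
`total = 3` → total = 3
`x = 8` → x = 8
`p = total + x` → p = 11
So p = 11

Answer: 11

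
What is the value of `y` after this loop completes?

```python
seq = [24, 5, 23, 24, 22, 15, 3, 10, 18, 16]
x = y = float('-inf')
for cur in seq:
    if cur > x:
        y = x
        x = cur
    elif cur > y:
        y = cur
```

Second largest (with repeats) in [24, 5, 23, 24, 22, 15, 3, 10, 18, 16]
`y` takes the values: -inf → 5 → 23 → 24

Answer: 24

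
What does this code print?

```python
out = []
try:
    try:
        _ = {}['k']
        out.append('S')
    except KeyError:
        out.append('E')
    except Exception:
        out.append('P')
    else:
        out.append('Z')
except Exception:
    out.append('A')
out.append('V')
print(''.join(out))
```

Execution trace: 'E' (inner except KeyError) → 'V' (after the try/except). Output: EV

Answer: EV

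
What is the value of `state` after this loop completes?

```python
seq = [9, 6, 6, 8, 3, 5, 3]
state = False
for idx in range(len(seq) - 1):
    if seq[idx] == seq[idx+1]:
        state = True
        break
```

Check consecutive duplicates in [9, 6, 6, 8, 3, 5, 3]
`state` takes the values: False → True

Answer: True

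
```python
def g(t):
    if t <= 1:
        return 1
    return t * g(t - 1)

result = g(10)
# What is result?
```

g(10) = 10 * 9 * 8 * 7 * 6 * 5 * 4 * 3 * 2 * 1 = 3628800

Answer: 3628800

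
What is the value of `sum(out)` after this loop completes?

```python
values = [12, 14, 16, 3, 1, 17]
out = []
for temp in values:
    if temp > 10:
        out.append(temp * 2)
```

Sum of doubled values > 10
`out` takes the values: [] → [24] → [24, 28] → [24, 28, 32] → [24, 28, 32, 34]
So `sum(out)` = 118

Answer: 118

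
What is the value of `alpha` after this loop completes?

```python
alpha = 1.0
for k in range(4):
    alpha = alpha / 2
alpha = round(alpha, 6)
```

Halving LR 4 times: 1 / 2^4
`alpha` takes the values: 1.0 → 0.5 → 0.25 → 0.125 → 0.0625

Answer: 0.0625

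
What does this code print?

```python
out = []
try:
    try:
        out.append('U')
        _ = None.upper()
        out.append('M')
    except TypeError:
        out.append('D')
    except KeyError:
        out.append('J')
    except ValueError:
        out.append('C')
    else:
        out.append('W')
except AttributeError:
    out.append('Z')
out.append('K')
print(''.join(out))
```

Execution trace: 'U' (try body) → 'Z' (outer except AttributeError) → 'K' (after the try/except). Output: UZK

Answer: UZK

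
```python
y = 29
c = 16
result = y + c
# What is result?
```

Trace:
`y = 29` → y = 29
`c = 16` → c = 16
`result = y + c` → result = 45
So result = 45

Answer: 45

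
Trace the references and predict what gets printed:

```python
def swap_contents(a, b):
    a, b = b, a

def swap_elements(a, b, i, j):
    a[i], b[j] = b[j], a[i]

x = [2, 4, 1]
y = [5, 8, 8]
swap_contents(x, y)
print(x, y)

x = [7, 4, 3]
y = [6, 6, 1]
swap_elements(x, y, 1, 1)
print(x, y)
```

Key concept: parameter rebinding vs mutation.
Step by step:
`x = [2, 4, 1]` → x = [2, 4, 1]
`y = [5, 8, 8]` → y = [5, 8, 8]
`swap_contents(x, y)` → no visible change to tracked variables
`print(x, y)` → prints [2, 4, 1] [5, 8, 8]
`x = [7, 4, 3]` → x = [7, 4, 3]
`y = [6, 6, 1]` → y = [6, 6, 1]
`swap_elements(x, y, 1, 1)` → x = [7, 6, 3]; y = [6, 4, 1]
`print(x, y)` → prints [7, 6, 3] [6, 4, 1]

Answer:
[2, 4, 1] [5, 8, 8]
[7, 6, 3] [6, 4, 1]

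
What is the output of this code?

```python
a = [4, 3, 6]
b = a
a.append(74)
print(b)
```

Key concept: basic list aliasing.
Step by step:
`a = [4, 3, 6]` → a = [4, 3, 6]
`b = a` → b = [4, 3, 6] (same object as a)
`a.append(74)` → a = [4, 3, 6, 74] (same object as b); b = [4, 3, 6, 74] (same object as a)
`print(b)` → prints [4, 3, 6, 74]

Answer: [4, 3, 6, 74]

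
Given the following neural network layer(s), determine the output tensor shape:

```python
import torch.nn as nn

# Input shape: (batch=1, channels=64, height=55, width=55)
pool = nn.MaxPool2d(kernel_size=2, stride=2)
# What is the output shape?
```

Input: (1, 64, 55, 55) -> Output: (1, 64, 27, 27)

Answer: (1, 64, 27, 27)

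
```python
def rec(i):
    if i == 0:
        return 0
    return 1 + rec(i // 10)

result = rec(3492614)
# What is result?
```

Count of digits of 3492614: 7

Answer: 7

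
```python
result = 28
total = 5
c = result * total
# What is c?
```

Trace:
`result = 28` → result = 28
`total = 5` → total = 5
`c = result * total` → c = 140
So c = 140

Answer: 140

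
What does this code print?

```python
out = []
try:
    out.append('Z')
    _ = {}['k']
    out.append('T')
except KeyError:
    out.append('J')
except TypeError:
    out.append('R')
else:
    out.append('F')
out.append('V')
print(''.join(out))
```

Execution trace: 'Z' (try body) → 'J' (except KeyError) → 'V' (after the try/except). Output: ZJV

Answer: ZJV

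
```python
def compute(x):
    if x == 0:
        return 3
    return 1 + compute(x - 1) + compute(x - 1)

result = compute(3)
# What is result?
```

compute(x) = 1 + 2·compute(x-1), compute(0)=3. Closed form: (3+1)·2^3 - 1 = 31.

Answer: 31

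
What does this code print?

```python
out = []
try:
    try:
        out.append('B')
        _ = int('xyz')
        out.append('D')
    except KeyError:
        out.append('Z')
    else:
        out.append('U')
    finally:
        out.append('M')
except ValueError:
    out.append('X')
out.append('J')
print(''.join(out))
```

Execution trace: 'B' (try body) → 'M' (finally) → 'X' (outer except ValueError) → 'J' (after the try/except). Output: BMXJ

Answer: BMXJ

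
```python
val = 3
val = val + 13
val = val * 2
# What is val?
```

Trace:
`val = 3` → val = 3
`val = val + 13` → val = 16
`val = val * 2` → val = 32
So val = 32

Answer: 32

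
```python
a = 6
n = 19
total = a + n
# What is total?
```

Trace:
`a = 6` → a = 6
`n = 19` → n = 19
`total = a + n` → total = 25
So total = 25

Answer: 25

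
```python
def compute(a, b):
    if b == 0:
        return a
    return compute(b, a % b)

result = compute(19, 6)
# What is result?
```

compute(19, 6) -> compute(6, 1) -> compute(1, 0) -> 1

Answer: 1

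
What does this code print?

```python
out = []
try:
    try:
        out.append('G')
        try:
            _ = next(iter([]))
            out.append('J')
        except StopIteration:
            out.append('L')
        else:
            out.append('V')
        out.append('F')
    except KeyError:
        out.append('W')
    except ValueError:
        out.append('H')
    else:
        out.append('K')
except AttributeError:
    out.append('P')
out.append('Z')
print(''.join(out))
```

Execution trace: 'G' (try body) → 'L' (inner except StopIteration) → 'F' (try body, no exception) → 'K' (else) → 'Z' (after the try/except). Output: GLFKZ

Answer: GLFKZ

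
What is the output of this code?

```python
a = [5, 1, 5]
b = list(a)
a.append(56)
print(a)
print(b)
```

Key concept: list() constructor creates copy.
Step by step:
`a = [5, 1, 5]` → a = [5, 1, 5]
`b = list(a)` → b = [5, 1, 5]
`a.append(56)` → a = [5, 1, 5, 56]
`print(a)` → prints [5, 1, 5, 56]
`print(b)` → prints [5, 1, 5]

Answer:
[5, 1, 5, 56]
[5, 1, 5]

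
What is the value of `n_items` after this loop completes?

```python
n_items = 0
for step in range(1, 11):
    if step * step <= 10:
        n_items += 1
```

Count numbers where step² ≤ 10
`n_items` takes the values: 0 → 1 → 2 → 3

Answer: 3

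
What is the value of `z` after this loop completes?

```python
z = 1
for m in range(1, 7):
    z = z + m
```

Start at 1, add 1 through 6
`z` takes the values: 1 → 2 → 4 → 7 → 11 → 16 → 22

Answer: 22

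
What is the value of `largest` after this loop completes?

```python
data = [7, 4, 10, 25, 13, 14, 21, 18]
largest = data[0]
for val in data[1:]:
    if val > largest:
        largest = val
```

Maximum of [7, 4, 10, 25, 13, 14, 21, 18]
`largest` takes the values: 7 → 10 → 25

Answer: 25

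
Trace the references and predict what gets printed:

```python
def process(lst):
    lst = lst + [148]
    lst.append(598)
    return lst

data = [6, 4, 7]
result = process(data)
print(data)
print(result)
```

Key concept: rebinding parameter vs mutation.
Step by step:
`data = [6, 4, 7]` → data = [6, 4, 7]
`result = process(data)` → result = [6, 4, 7, 148, 598]
`print(data)` → prints [6, 4, 7]
`print(result)` → prints [6, 4, 7, 148, 598]

Answer:
[6, 4, 7]
[6, 4, 7, 148, 598]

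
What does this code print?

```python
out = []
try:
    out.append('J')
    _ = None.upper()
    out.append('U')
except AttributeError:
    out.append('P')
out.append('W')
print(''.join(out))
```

Execution trace: 'J' (try body) → 'P' (except AttributeError) → 'W' (after the try/except). Output: JPW

Answer: JPW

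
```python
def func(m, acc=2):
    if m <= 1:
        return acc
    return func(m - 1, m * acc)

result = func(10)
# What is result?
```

Accumulator trace (n, acc): (10, 2) -> (9, 20) -> (8, 180) -> (7, 1440) -> (6, 10080) -> (5, 60480) -> (4, 302400) -> (3, 1209600) -> (2, 3628800) -> (1, 7257600) -> return 7257600

Answer: 7257600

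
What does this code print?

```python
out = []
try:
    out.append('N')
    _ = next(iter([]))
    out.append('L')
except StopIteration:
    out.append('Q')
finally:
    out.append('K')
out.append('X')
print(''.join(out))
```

Execution trace: 'N' (try body) → 'Q' (except StopIteration) → 'K' (finally) → 'X' (after the try/except). Output: NQKX

Answer: NQKX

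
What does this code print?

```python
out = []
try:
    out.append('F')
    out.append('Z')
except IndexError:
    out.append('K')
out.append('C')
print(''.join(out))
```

Execution trace: 'F' (try body) → 'Z' (try body, no exception) → 'C' (after the try/except). Output: FZC

Answer: FZC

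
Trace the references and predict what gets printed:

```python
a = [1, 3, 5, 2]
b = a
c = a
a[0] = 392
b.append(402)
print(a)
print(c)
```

Key concept: multiple aliases.
Step by step:
`a = [1, 3, 5, 2]` → a = [1, 3, 5, 2]
`b = a` → b = [1, 3, 5, 2] (same object as a)
`c = a` → c = [1, 3, 5, 2] (same object as a, b)
`a[0] = 392` → a = [392, 3, 5, 2] (same object as b, c); b = [392, 3, 5, 2] (same object as a, c); c = [392, 3, 5, 2] (same object as a, b)
`b.append(402)` → a = [392, 3, 5, 2, 402] (same object as b, c); b = [392, 3, 5, 2, 402] (same object as a, c); c = [392, 3, 5, 2, 402] (same object as a, b)
`print(a)` → prints [392, 3, 5, 2, 402]
`print(c)` → prints [392, 3, 5, 2, 402]

Answer:
[392, 3, 5, 2, 402]
[392, 3, 5, 2, 402]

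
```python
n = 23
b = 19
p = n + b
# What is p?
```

Trace:
`n = 23` → n = 23
`b = 19` → b = 19
`p = n + b` → p = 42
So p = 42

Answer: 42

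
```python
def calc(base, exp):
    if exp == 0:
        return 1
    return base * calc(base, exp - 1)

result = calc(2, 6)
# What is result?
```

calc(2, 6) = 2 * 2 * 2 * 2 * 2 * 2 = 64

Answer: 64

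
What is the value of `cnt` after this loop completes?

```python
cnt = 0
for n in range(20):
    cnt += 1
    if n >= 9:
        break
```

Loop breaks when n reaches 9, cnt is 10
`cnt` takes the values: 0 → 1 → 2 → 3 → 4 → 5 → 6 → 7 → 8 → 9 → 10

Answer: 10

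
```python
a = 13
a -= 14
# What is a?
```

Trace:
`a = 13` → a = 13
`a -= 14` → a = -1
So a = -1

Answer: -1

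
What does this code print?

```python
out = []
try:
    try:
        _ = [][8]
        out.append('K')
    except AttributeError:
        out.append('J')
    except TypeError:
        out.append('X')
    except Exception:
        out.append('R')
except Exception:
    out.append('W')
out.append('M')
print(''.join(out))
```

Execution trace: 'R' (inner except Exception) → 'M' (after the try/except). Output: RM

Answer: RM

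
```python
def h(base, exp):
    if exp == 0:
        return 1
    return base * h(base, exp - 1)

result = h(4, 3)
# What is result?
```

h(4, 3) = 4 * 4 * 4 = 64

Answer: 64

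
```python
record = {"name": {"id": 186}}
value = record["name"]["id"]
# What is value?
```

Trace:
`record = {"name": {"id": 186}}` → record = {'name': {'id': 186}}
`value = record["name"]["id"]` → value = 186
So value = 186

Answer: 186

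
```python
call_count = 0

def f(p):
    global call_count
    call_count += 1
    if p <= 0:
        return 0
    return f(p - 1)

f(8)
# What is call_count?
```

Linear recursion stepping by 1: 9 calls from p=8 down to ≤0.

Answer: 9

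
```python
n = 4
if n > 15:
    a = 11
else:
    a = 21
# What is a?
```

Trace:
`n = 4` → n = 4
`if n > 15: ...` → n > 15 is False, take else branch → a = 21
So a = 21

Answer: 21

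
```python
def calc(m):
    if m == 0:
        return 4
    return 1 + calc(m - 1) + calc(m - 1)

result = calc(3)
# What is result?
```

calc(m) = 1 + 2·calc(m-1), calc(0)=4. Closed form: (4+1)·2^3 - 1 = 39.

Answer: 39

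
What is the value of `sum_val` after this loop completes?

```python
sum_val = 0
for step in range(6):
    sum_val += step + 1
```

Start at 0, add 1 to 6 = 21
`sum_val` takes the values: 0 → 1 → 3 → 6 → 10 → 15 → 21

Answer: 21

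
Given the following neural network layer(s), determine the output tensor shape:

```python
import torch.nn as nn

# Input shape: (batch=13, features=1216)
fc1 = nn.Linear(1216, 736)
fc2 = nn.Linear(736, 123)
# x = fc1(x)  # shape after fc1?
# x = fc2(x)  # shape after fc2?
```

Input: (13, 1216) -> after fc1: (13, 736) -> Output: (13, 123)

Answer: (13, 123)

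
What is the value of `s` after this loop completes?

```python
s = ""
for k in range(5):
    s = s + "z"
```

Repeat 'z' 5 times
`s` takes the values: "" → "z" → "zz" → "zzz" → "zzzz" → "zzzzz"

Answer: "zzzzz"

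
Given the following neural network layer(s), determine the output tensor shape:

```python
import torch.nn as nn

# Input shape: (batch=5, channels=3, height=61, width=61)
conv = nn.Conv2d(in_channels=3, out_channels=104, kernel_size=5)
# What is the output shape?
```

Input: (5, 3, 61, 61) -> Output: (5, 104, 57, 57)

Answer: (5, 104, 57, 57)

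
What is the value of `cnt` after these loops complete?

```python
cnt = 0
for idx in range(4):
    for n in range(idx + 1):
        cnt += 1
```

Triangle: 1 + 2 + ... + 4
`cnt` takes the values: 0 → 1 → 2 → 3 → 4 → 5 → 6 → 7 → 8 → 9 → 10

Answer: 10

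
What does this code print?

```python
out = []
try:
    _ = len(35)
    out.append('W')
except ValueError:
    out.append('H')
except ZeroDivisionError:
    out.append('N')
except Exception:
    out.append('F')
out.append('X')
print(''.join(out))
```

Execution trace: 'F' (except Exception) → 'X' (after the try/except). Output: FX

Answer: FX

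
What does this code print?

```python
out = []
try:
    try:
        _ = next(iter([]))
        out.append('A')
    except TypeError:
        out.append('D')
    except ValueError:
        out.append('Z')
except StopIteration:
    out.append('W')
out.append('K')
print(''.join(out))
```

Execution trace: 'W' (outer except StopIteration) → 'K' (after the try/except). Output: WK

Answer: WK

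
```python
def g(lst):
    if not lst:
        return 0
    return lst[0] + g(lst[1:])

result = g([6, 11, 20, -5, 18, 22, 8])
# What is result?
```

6 + 11 + 20 + (-5) + 18 + 22 + 8 + 0 = 80

Answer: 80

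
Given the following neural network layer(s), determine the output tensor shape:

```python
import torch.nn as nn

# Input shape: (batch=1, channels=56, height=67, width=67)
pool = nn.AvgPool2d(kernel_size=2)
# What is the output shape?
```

Input: (1, 56, 67, 67) -> Output: (1, 56, 33, 33)

Answer: (1, 56, 33, 33)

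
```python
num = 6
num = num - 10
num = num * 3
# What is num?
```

Trace:
`num = 6` → num = 6
`num = num - 10` → num = -4
`num = num * 3` → num = -12
So num = -12

Answer: -12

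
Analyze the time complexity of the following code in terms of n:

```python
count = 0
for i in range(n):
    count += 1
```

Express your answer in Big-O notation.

Each loop level contributes: n. Multiplying the contributions gives O(n).

Answer: O(n)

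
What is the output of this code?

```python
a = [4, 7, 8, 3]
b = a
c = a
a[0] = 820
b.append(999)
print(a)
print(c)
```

Key concept: multiple aliases.
Step by step:
`a = [4, 7, 8, 3]` → a = [4, 7, 8, 3]
`b = a` → b = [4, 7, 8, 3] (same object as a)
`c = a` → c = [4, 7, 8, 3] (same object as a, b)
`a[0] = 820` → a = [820, 7, 8, 3] (same object as b, c); b = [820, 7, 8, 3] (same object as a, c); c = [820, 7, 8, 3] (same object as a, b)
`b.append(999)` → a = [820, 7, 8, 3, 999] (same object as b, c); b = [820, 7, 8, 3, 999] (same object as a, c); c = [820, 7, 8, 3, 999] (same object as a, b)
`print(a)` → prints [820, 7, 8, 3, 999]
`print(c)` → prints [820, 7, 8, 3, 999]

Answer:
[820, 7, 8, 3, 999]
[820, 7, 8, 3, 999]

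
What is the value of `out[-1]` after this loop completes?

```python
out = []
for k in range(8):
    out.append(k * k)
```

Last element of squares 0 to 7
`out` takes the values: [] → [0] → [0, 1] → [0, 1, 4] → [0, 1, 4, 9] → [0, 1, 4, 9, 16] → [0, 1, 4, 9, 16, 25] → [0, 1, 4, 9, 16, 25, 36] → [0, 1, 4, 9, 16, 25, 36, 49]
So `out[-1]` = 49

Answer: 49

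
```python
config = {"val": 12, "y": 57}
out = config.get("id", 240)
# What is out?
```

Trace:
`config = {"val": 12, "y": 57}` → config = {'val': 12, 'y': 57}
`out = config.get("id", 240)` → out = 240
So out = 240

Answer: 240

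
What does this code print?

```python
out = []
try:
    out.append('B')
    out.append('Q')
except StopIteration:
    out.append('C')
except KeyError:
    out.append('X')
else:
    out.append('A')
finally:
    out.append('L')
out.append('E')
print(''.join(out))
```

Execution trace: 'B' (try body) → 'Q' (try body, no exception) → 'A' (else) → 'L' (finally) → 'E' (after the try/except). Output: BQALE

Answer: BQALE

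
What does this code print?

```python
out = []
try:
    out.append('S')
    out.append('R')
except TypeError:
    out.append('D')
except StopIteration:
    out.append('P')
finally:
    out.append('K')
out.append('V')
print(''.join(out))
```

Execution trace: 'S' (try body) → 'R' (try body, no exception) → 'K' (finally) → 'V' (after the try/except). Output: SRKV

Answer: SRKV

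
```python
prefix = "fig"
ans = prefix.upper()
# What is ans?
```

Trace:
`prefix = "fig"` → prefix = 'fig'
`ans = prefix.upper()` → ans = 'FIG'
So ans = 'FIG'

Answer: 'FIG'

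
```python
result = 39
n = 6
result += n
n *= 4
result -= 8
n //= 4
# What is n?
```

Trace:
`result = 39` → result = 39
`n = 6` → n = 6
`result += n` → result = 45
`n *= 4` → n = 24
`result -= 8` → result = 37
`n //= 4` → n = 6
So n = 6

Answer: 6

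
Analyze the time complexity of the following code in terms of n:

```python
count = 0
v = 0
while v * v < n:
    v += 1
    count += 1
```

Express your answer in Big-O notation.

Each loop level contributes: √n. Multiplying the contributions gives O(√n).

Answer: O(√n)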